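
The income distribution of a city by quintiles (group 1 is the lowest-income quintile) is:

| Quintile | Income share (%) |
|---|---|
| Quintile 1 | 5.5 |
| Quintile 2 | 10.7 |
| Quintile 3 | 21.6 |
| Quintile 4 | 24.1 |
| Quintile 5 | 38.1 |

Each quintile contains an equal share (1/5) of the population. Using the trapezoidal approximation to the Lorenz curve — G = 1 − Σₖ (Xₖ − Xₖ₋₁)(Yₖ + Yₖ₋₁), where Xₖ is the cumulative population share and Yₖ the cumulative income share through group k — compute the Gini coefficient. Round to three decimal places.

Cumulative income shares Yₖ: 0.0550, 0.1620, 0.3780, 0.6190, 1.0000
Σ (Xₖ−Xₖ₋₁)(Yₖ+Yₖ₋₁) = (1/5)(0.0550+0.0000) + (1/5)(0.1620+0.0550) + (1/5)(0.3780+0.1620) + (1/5)(0.6190+0.3780) + (1/5)(1.0000+0.6190)
  = 0.0110 + 0.0434 + 0.1080 + 0.1994 + 0.3238 = 0.6856
G = 1 − 0.6856 = 0.3144

0.314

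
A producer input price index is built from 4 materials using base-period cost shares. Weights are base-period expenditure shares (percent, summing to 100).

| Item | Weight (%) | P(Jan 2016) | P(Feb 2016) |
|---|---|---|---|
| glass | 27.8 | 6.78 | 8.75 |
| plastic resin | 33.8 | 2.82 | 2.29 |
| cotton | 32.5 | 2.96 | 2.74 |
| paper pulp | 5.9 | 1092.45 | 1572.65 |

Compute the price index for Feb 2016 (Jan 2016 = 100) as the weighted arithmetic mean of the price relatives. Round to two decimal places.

101.90

glass: 27.8 × (8.75/6.78) = 27.8 × 1.290560 = 35.8776
plastic resin: 33.8 × (2.29/2.82) = 33.8 × 0.812057 = 27.4475
cotton: 32.5 × (2.74/2.96) = 32.5 × 0.925676 = 30.0845
paper pulp: 5.9 × (1572.65/1092.45) = 5.9 × 1.439562 = 8.4934
Index = Σ wᵢ·(p₁ᵢ/p₀ᵢ) = 35.8776 + 27.4475 + 30.0845 + 8.4934 = 101.9030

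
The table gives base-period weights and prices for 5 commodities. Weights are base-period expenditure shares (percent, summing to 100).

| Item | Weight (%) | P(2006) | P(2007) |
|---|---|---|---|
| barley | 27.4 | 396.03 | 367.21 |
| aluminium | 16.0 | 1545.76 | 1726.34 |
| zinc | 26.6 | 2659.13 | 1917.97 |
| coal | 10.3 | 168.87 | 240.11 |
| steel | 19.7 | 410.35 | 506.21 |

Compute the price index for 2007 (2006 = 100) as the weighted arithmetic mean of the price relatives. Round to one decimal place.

101.4

barley: 27.4 × (367.21/396.03) = 27.4 × 0.927228 = 25.4060
aluminium: 16.0 × (1726.34/1545.76) = 16.0 × 1.116823 = 17.8692
zinc: 26.6 × (1917.97/2659.13) = 26.6 × 0.721277 = 19.1860
coal: 10.3 × (240.11/168.87) = 10.3 × 1.421863 = 14.6452
steel: 19.7 × (506.21/410.35) = 19.7 × 1.233605 = 24.3020
Index = Σ wᵢ·(p₁ᵢ/p₀ᵢ) = 25.4060 + 17.8692 + 19.1860 + 14.6452 + 24.3020 = 101.4084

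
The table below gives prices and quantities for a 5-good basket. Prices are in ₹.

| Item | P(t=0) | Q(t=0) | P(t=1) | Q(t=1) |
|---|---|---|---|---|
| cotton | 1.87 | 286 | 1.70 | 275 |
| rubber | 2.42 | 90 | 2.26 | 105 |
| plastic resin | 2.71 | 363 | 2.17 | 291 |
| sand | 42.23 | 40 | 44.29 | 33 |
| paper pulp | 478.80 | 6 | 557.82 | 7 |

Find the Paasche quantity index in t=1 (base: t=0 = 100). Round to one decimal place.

Paasche quantity index uses current-period prices as weights.
ΣP(t=1)·Q(t=1) = 1.70×275 + 2.26×105 + 2.17×291 + 44.29×33 + 557.82×7 = 467.5 + 237.3 + 631.47 + 1461.57 + 3904.74 = 6702.58
ΣP(t=1)·Q(t=0) = 1.70×286 + 2.26×90 + 2.17×363 + 44.29×40 + 557.82×6 = 486.2 + 203.4 + 787.71 + 1771.6 + 3346.92 = 6595.83
Index = 6702.58 / 6595.83 × 100 = 101.6184

101.6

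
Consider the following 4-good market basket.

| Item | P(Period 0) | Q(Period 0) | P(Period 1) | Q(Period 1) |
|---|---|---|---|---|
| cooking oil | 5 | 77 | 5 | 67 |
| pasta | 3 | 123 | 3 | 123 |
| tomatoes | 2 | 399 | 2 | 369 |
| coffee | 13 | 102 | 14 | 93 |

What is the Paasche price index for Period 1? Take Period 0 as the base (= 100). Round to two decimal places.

103.51

Paasche price index uses current-period quantities as weights.
ΣP(Period 1)·Q(Period 1) = 5×67 + 3×123 + 2×369 + 14×93 = 335 + 369 + 738 + 1302 = 2744
ΣP(Period 0)·Q(Period 1) = 5×67 + 3×123 + 2×369 + 13×93 = 335 + 369 + 738 + 1209 = 2651
Index = 2744 / 2651 × 100 = 103.5081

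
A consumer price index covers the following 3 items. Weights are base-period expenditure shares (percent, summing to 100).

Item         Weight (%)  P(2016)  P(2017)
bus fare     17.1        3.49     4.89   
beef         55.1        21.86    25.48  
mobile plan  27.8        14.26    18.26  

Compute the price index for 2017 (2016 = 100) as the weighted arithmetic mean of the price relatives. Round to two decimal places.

123.78

bus fare: 17.1 × (4.89/3.49) = 17.1 × 1.401146 = 23.9596
beef: 55.1 × (25.48/21.86) = 55.1 × 1.165599 = 64.2245
mobile plan: 27.8 × (18.26/14.26) = 27.8 × 1.280505 = 35.5980
Index = Σ wᵢ·(p₁ᵢ/p₀ᵢ) = 23.9596 + 64.2245 + 35.5980 = 123.7822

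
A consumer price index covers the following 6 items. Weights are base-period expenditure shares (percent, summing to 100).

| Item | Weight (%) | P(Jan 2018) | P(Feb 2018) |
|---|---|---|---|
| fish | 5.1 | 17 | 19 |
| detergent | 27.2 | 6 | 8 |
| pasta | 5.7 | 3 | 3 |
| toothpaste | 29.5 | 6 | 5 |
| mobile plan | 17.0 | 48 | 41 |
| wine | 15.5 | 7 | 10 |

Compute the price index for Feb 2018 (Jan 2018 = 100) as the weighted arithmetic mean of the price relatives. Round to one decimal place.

108.9

fish: 5.1 × (19/17) = 5.1 × 1.117647 = 5.7000
detergent: 27.2 × (8/6) = 27.2 × 1.333333 = 36.2667
pasta: 5.7 × (3/3) = 5.7 × 1.000000 = 5.7000
toothpaste: 29.5 × (5/6) = 29.5 × 0.833333 = 24.5833
mobile plan: 17.0 × (41/48) = 17.0 × 0.854167 = 14.5208
wine: 15.5 × (10/7) = 15.5 × 1.428571 = 22.1429
Index = Σ wᵢ·(p₁ᵢ/p₀ᵢ) = 5.7000 + 36.2667 + 5.7000 + 24.5833 + 14.5208 + 22.1429 = 108.9137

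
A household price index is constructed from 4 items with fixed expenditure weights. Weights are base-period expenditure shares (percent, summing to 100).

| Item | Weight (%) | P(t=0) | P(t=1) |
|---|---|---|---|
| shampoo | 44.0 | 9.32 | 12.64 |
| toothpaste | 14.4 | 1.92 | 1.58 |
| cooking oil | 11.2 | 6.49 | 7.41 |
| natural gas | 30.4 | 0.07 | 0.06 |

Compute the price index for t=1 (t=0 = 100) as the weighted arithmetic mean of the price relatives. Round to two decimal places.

shampoo: 44.0 × (12.64/9.32) = 44.0 × 1.356223 = 59.6738
toothpaste: 14.4 × (1.58/1.92) = 14.4 × 0.822917 = 11.8500
cooking oil: 11.2 × (7.41/6.49) = 11.2 × 1.141757 = 12.7877
natural gas: 30.4 × (0.06/0.07) = 30.4 × 0.857143 = 26.0571
Index = Σ wᵢ·(p₁ᵢ/p₀ᵢ) = 59.6738 + 11.8500 + 12.7877 + 26.0571 = 110.3686

110.37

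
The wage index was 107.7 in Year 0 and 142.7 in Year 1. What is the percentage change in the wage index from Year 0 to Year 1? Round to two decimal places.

32.50%

Change = (142.7 − 107.7) / 107.7 × 100
       = 35.0 / 107.7 × 100 = 32.4977%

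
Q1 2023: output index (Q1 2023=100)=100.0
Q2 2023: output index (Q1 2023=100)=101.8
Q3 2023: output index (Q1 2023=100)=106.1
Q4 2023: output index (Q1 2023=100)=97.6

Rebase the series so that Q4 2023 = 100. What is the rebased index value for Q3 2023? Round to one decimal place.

Rebased(Q3 2023) = 106.1 / 97.6 × 100 = 108.7090

108.7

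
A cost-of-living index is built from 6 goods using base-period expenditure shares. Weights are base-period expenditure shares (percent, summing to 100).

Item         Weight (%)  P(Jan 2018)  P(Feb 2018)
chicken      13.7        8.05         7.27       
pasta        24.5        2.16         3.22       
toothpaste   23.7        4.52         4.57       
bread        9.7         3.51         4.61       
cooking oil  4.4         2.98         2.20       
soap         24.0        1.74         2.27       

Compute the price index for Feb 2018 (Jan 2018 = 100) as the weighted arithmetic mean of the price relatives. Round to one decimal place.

120.2

chicken: 13.7 × (7.27/8.05) = 13.7 × 0.903106 = 12.3725
pasta: 24.5 × (3.22/2.16) = 24.5 × 1.490741 = 36.5231
toothpaste: 23.7 × (4.57/4.52) = 23.7 × 1.011062 = 23.9622
bread: 9.7 × (4.61/3.51) = 9.7 × 1.313390 = 12.7399
cooking oil: 4.4 × (2.20/2.98) = 4.4 × 0.738255 = 3.2483
soap: 24.0 × (2.27/1.74) = 24.0 × 1.304598 = 31.3103
Index = Σ wᵢ·(p₁ᵢ/p₀ᵢ) = 12.3725 + 36.5231 + 23.9622 + 12.7399 + 3.2483 + 31.3103 = 120.1564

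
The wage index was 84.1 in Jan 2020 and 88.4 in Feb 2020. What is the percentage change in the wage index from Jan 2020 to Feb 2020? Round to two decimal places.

Change = (88.4 − 84.1) / 84.1 × 100
       = 4.3 / 84.1 × 100 = 5.1130%

5.11%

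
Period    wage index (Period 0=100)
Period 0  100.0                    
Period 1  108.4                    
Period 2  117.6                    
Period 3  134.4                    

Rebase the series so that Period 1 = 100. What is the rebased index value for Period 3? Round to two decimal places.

Rebased(Period 3) = 134.4 / 108.4 × 100 = 123.9852

123.99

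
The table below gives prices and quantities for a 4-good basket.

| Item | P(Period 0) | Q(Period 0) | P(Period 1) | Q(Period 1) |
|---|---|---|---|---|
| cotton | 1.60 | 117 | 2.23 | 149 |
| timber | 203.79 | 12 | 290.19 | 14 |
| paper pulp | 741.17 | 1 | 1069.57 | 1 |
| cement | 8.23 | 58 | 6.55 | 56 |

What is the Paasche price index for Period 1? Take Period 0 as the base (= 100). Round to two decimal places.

135.82

Paasche price index uses current-period quantities as weights.
ΣP(Period 1)·Q(Period 1) = 2.23×149 + 290.19×14 + 1069.57×1 + 6.55×56 = 332.27 + 4062.66 + 1069.57 + 366.8 = 5831.3
ΣP(Period 0)·Q(Period 1) = 1.60×149 + 203.79×14 + 741.17×1 + 8.23×56 = 238.4 + 2853.06 + 741.17 + 460.88 = 4293.51
Index = 5831.3 / 4293.51 × 100 = 135.8166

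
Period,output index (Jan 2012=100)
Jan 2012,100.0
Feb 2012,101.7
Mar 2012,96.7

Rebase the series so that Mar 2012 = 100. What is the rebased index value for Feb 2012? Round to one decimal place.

Rebased(Feb 2012) = 101.7 / 96.7 × 100 = 105.1706

105.2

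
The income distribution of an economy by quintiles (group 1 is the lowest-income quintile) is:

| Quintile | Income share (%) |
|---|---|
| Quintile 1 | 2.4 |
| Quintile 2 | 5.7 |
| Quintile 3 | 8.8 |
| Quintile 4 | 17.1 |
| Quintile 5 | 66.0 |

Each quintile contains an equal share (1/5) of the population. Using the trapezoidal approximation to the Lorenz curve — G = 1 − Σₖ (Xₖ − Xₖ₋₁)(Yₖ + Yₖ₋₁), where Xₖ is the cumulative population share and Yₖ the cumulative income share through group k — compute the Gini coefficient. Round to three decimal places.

Cumulative income shares Yₖ: 0.0240, 0.0810, 0.1690, 0.3400, 1.0000
Σ (Xₖ−Xₖ₋₁)(Yₖ+Yₖ₋₁) = (1/5)(0.0240+0.0000) + (1/5)(0.0810+0.0240) + (1/5)(0.1690+0.0810) + (1/5)(0.3400+0.1690) + (1/5)(1.0000+0.3400)
  = 0.0048 + 0.0210 + 0.0500 + 0.1018 + 0.2680 = 0.4456
G = 1 − 0.4456 = 0.5544

0.554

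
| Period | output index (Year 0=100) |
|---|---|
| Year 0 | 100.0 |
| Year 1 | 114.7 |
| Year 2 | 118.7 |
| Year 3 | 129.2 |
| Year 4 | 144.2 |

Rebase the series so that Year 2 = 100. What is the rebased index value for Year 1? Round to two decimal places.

Rebased(Year 1) = 114.7 / 118.7 × 100 = 96.6302

96.63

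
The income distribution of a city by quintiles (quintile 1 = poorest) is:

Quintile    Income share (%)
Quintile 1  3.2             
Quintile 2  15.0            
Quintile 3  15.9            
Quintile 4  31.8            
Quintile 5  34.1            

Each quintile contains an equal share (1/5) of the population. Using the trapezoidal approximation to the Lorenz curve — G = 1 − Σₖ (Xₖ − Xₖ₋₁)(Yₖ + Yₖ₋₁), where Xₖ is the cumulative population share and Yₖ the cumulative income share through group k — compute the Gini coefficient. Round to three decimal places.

Cumulative income shares Yₖ: 0.0320, 0.1820, 0.3410, 0.6590, 1.0000
Σ (Xₖ−Xₖ₋₁)(Yₖ+Yₖ₋₁) = (1/5)(0.0320+0.0000) + (1/5)(0.1820+0.0320) + (1/5)(0.3410+0.1820) + (1/5)(0.6590+0.3410) + (1/5)(1.0000+0.6590)
  = 0.0064 + 0.0428 + 0.1046 + 0.2000 + 0.3318 = 0.6856
G = 1 − 0.6856 = 0.3144

0.314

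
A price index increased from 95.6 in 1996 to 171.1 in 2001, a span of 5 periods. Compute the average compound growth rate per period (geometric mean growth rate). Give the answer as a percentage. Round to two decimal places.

Growth factor = (171.1/95.6)^(1/5) = (1.789749)^(1/5) = 1.123462
Growth rate = 1.123462 − 1 = 0.123462 = 12.3462%

12.35%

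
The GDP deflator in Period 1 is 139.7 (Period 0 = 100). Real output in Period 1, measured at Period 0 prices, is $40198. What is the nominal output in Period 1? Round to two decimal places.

56156.61

Nominal = Real × (Index/100) = 40198 × (139.7/100)
        = 40198 × 1.397 = 56156.6060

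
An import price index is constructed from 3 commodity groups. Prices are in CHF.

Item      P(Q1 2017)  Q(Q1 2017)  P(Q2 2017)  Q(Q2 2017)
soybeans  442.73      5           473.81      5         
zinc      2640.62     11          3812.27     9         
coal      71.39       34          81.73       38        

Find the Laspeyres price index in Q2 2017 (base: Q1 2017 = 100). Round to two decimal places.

Laspeyres price index uses base-period quantities as weights.
ΣP(Q2 2017)·Q(Q1 2017) = 473.81×5 + 3812.27×11 + 81.73×34 = 2369.05 + 41934.97 + 2778.82 = 47082.84
ΣP(Q1 2017)·Q(Q1 2017) = 442.73×5 + 2640.62×11 + 71.39×34 = 2213.65 + 29046.82 + 2427.26 = 33687.73
Index = 47082.84 / 33687.73 × 100 = 139.7626

139.76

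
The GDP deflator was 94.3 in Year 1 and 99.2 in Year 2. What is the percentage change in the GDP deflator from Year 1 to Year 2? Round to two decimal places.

5.20%

Change = (99.2 − 94.3) / 94.3 × 100
       = 4.9 / 94.3 × 100 = 5.1962%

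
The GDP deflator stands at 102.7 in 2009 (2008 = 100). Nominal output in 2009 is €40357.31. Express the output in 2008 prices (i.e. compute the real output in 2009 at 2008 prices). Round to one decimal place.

39296.3

Real = Nominal ÷ (Index/100) = 40357.31 ÷ (102.7/100)
     = 40357.31 ÷ 1.027 = 39296.3096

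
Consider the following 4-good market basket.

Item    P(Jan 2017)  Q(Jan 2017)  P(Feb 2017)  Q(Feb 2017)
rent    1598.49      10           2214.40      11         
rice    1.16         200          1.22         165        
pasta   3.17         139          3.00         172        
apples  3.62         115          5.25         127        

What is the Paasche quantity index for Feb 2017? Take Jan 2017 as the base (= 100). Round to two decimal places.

109.97

Paasche quantity index uses current-period prices as weights.
ΣP(Feb 2017)·Q(Feb 2017) = 2214.40×11 + 1.22×165 + 3.00×172 + 5.25×127 = 24358.4 + 201.3 + 516 + 666.75 = 25742.45
ΣP(Feb 2017)·Q(Jan 2017) = 2214.40×10 + 1.22×200 + 3.00×139 + 5.25×115 = 22144 + 244 + 417 + 603.75 = 23408.75
Index = 25742.45 / 23408.75 × 100 = 109.9693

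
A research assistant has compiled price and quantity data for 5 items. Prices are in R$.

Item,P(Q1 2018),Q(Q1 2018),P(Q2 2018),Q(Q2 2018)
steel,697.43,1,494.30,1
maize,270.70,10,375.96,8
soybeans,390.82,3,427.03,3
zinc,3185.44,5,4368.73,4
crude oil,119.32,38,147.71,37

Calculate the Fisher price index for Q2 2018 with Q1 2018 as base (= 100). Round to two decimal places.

131.29

Laspeyres component (base-period weights):
ΣP(Q2 2018)Q(Q1 2018) = 494.30×1 + 375.96×10 + 427.03×3 + 4368.73×5 + 147.71×38 = 494.3 + 3759.6 + 1281.09 + 21843.65 + 5612.98 = 32991.62
ΣP(Q1 2018)Q(Q1 2018) = 697.43×1 + 270.70×10 + 390.82×3 + 3185.44×5 + 119.32×38 = 697.43 + 2707 + 1172.46 + 15927.2 + 4534.16 = 25038.25
L = 32991.62 / 25038.25 × 100 = 131.7649
Paasche component (current-period weights):
ΣP(Q2 2018)Q(Q2 2018) = 494.30×1 + 375.96×8 + 427.03×3 + 4368.73×4 + 147.71×37 = 494.3 + 3007.68 + 1281.09 + 17474.92 + 5465.27 = 27723.26
ΣP(Q1 2018)Q(Q2 2018) = 697.43×1 + 270.70×8 + 390.82×3 + 3185.44×4 + 119.32×37 = 697.43 + 2165.6 + 1172.46 + 12741.76 + 4414.84 = 21192.09
P = 27723.26 / 21192.09 × 100 = 130.8189
Fisher = √(L × P) = √(131.7649 × 130.8189) = 131.2910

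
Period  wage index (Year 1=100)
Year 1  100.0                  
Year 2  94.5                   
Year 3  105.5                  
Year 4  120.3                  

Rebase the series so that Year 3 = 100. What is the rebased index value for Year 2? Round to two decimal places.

89.57

Rebased(Year 2) = 94.5 / 105.5 × 100 = 89.5735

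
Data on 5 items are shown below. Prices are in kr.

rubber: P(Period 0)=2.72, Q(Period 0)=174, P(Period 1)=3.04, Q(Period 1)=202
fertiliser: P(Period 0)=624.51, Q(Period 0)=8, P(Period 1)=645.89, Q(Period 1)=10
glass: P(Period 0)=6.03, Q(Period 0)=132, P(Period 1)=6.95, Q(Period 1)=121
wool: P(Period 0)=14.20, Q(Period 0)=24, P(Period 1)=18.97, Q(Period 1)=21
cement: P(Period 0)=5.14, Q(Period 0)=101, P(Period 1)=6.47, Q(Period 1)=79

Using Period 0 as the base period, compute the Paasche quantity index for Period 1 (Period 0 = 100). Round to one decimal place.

Paasche quantity index uses current-period prices as weights.
ΣP(Period 1)·Q(Period 1) = 3.04×202 + 645.89×10 + 6.95×121 + 18.97×21 + 6.47×79 = 614.08 + 6458.9 + 840.95 + 398.37 + 511.13 = 8823.43
ΣP(Period 1)·Q(Period 0) = 3.04×174 + 645.89×8 + 6.95×132 + 18.97×24 + 6.47×101 = 528.96 + 5167.12 + 917.4 + 455.28 + 653.47 = 7722.23
Index = 8823.43 / 7722.23 × 100 = 114.2601

114.3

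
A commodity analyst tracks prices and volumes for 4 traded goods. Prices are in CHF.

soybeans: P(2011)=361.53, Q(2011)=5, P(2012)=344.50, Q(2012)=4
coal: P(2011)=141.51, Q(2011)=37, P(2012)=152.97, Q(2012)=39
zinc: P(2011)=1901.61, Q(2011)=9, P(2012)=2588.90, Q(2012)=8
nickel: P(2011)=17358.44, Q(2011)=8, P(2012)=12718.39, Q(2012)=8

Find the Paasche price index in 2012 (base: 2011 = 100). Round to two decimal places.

Paasche price index uses current-period quantities as weights.
ΣP(2012)·Q(2012) = 344.50×4 + 152.97×39 + 2588.90×8 + 12718.39×8 = 1378 + 5965.83 + 20711.2 + 101747.12 = 129802.15
ΣP(2011)·Q(2012) = 361.53×4 + 141.51×39 + 1901.61×8 + 17358.44×8 = 1446.12 + 5518.89 + 15212.88 + 138867.52 = 161045.41
Index = 129802.15 / 161045.41 × 100 = 80.5997

80.60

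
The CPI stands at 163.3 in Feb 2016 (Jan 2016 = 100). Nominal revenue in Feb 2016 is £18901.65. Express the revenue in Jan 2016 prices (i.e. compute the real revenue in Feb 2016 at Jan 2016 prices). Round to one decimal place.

Real = Nominal ÷ (Index/100) = 18901.65 ÷ (163.3/100)
     = 18901.65 ÷ 1.633 = 11574.8010

11574.8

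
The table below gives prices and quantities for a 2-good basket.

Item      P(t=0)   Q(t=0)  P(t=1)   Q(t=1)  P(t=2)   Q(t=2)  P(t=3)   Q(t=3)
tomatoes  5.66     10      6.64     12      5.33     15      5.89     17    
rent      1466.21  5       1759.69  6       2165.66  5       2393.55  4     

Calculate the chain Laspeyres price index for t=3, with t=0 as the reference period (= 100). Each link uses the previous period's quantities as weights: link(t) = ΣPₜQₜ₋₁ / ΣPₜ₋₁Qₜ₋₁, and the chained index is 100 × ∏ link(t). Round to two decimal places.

Link t=0→t=1:
ΣP(t=1)Q(t=0) = 6.64×10 + 1759.69×5 = 66.4 + 8798.45 = 8864.85
ΣP(t=0)Q(t=0) = 5.66×10 + 1466.21×5 = 56.6 + 7331.05 = 7387.65
link = 8864.85/7387.65 = 1.199955
Link t=1→t=2:
ΣP(t=2)Q(t=1) = 5.33×12 + 2165.66×6 = 63.96 + 12993.96 = 13057.92
ΣP(t=1)Q(t=1) = 6.64×12 + 1759.69×6 = 79.68 + 10558.14 = 10637.82
link = 13057.92/10637.82 = 1.227500
Link t=2→t=3:
ΣP(t=3)Q(t=2) = 5.89×15 + 2393.55×5 = 88.35 + 11967.75 = 12056.1
ΣP(t=2)Q(t=2) = 5.33×15 + 2165.66×5 = 79.95 + 10828.3 = 10908.25
link = 12056.1/10908.25 = 1.105228
Chained index = 100 × 1.199955 × 1.227500 × 1.105228 = 162.7939

162.79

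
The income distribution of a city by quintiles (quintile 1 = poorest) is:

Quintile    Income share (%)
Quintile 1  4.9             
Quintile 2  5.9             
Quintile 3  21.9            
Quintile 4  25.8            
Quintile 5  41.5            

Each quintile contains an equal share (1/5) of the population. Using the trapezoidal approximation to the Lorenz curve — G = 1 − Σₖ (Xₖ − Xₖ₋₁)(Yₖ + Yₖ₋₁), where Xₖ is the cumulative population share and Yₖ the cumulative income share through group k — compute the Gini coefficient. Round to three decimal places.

0.372

Cumulative income shares Yₖ: 0.0490, 0.1080, 0.3270, 0.5850, 1.0000
Σ (Xₖ−Xₖ₋₁)(Yₖ+Yₖ₋₁) = (1/5)(0.0490+0.0000) + (1/5)(0.1080+0.0490) + (1/5)(0.3270+0.1080) + (1/5)(0.5850+0.3270) + (1/5)(1.0000+0.5850)
  = 0.0098 + 0.0314 + 0.0870 + 0.1824 + 0.3170 = 0.6276
G = 1 − 0.6276 = 0.3724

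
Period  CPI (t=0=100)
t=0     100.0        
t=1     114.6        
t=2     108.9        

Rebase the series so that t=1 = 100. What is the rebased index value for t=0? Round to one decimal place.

87.3

Rebased(t=0) = 100.0 / 114.6 × 100 = 87.2600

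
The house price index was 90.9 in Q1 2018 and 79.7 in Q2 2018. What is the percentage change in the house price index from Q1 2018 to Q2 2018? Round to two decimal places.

-12.32%

Change = (79.7 − 90.9) / 90.9 × 100
       = -11.2 / 90.9 × 100 = -12.3212%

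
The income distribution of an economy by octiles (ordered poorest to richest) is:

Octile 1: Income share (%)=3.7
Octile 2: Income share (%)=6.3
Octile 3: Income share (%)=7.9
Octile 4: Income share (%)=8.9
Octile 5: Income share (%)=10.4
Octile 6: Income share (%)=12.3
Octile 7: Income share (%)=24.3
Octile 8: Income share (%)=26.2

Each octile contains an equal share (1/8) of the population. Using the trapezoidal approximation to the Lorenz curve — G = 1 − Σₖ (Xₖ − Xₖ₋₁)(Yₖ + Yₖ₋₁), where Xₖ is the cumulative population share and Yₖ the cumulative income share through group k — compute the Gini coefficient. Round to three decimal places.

0.328

Cumulative income shares Yₖ: 0.0370, 0.1000, 0.1790, 0.2680, 0.3720, 0.4950, 0.7380, 1.0000
Σ (Xₖ−Xₖ₋₁)(Yₖ+Yₖ₋₁) = (1/8)(0.0370+0.0000) + (1/8)(0.1000+0.0370) + (1/8)(0.1790+0.1000) + (1/8)(0.2680+0.1790) + (1/8)(0.3720+0.2680) + (1/8)(0.4950+0.3720) + (1/8)(0.7380+0.4950) + (1/8)(1.0000+0.7380)
  = 0.0046 + 0.0171 + 0.0349 + 0.0559 + 0.0800 + 0.1084 + 0.1541 + 0.2172 = 0.6723
G = 1 − 0.6723 = 0.3277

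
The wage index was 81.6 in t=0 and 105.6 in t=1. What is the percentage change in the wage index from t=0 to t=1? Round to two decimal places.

Change = (105.6 − 81.6) / 81.6 × 100
       = 24.0 / 81.6 × 100 = 29.4118%

29.41%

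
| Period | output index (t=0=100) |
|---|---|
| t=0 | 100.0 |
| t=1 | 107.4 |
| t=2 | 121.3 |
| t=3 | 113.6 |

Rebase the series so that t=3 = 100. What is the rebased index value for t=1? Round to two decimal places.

Rebased(t=1) = 107.4 / 113.6 × 100 = 94.5423

94.54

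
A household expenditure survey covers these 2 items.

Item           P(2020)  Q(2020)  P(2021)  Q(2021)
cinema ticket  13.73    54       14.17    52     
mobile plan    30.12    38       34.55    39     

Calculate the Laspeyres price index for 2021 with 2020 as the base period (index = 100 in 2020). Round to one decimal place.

Laspeyres price index uses base-period quantities as weights.
ΣP(2021)·Q(2020) = 14.17×54 + 34.55×38 = 765.18 + 1312.9 = 2078.08
ΣP(2020)·Q(2020) = 13.73×54 + 30.12×38 = 741.42 + 1144.56 = 1885.98
Index = 2078.08 / 1885.98 × 100 = 110.1857

110.2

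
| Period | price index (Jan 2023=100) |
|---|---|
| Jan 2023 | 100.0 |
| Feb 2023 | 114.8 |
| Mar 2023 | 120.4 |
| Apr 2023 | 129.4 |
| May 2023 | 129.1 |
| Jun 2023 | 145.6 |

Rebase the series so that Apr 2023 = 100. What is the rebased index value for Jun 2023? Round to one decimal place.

Rebased(Jun 2023) = 145.6 / 129.4 × 100 = 112.5193

112.5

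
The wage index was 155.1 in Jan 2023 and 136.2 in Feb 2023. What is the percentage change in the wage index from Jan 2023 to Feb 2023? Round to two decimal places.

Change = (136.2 − 155.1) / 155.1 × 100
       = -18.9 / 155.1 × 100 = -12.1857%

-12.19%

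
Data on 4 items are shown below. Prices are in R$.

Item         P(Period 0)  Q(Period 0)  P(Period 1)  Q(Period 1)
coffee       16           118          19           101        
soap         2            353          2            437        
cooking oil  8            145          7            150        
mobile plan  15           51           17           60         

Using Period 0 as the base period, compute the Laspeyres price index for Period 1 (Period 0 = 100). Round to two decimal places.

106.88

Laspeyres price index uses base-period quantities as weights.
ΣP(Period 1)·Q(Period 0) = 19×118 + 2×353 + 7×145 + 17×51 = 2242 + 706 + 1015 + 867 = 4830
ΣP(Period 0)·Q(Period 0) = 16×118 + 2×353 + 8×145 + 15×51 = 1888 + 706 + 1160 + 765 = 4519
Index = 4830 / 4519 × 100 = 106.8821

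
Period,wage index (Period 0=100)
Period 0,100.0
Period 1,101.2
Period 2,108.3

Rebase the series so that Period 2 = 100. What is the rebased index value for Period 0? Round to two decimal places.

92.34

Rebased(Period 0) = 100.0 / 108.3 × 100 = 92.3361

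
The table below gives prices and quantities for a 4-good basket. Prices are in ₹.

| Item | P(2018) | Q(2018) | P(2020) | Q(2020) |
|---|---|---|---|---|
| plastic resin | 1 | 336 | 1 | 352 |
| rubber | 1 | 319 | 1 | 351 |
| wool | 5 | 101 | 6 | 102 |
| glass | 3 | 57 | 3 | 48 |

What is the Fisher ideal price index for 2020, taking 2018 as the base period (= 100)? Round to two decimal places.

107.55

Laspeyres component (base-period weights):
ΣP(2020)Q(2018) = 1×336 + 1×319 + 6×101 + 3×57 = 336 + 319 + 606 + 171 = 1432
ΣP(2018)Q(2018) = 1×336 + 1×319 + 5×101 + 3×57 = 336 + 319 + 505 + 171 = 1331
L = 1432 / 1331 × 100 = 107.5883
Paasche component (current-period weights):
ΣP(2020)Q(2020) = 1×352 + 1×351 + 6×102 + 3×48 = 352 + 351 + 612 + 144 = 1459
ΣP(2018)Q(2020) = 1×352 + 1×351 + 5×102 + 3×48 = 352 + 351 + 510 + 144 = 1357
P = 1459 / 1357 × 100 = 107.5166
Fisher = √(L × P) = √(107.5883 × 107.5166) = 107.5524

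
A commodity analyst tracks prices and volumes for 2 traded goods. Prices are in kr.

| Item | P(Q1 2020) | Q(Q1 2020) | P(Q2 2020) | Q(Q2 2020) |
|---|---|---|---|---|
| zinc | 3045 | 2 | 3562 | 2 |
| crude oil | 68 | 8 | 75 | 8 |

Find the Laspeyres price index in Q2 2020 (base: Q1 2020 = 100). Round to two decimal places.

Laspeyres price index uses base-period quantities as weights.
ΣP(Q2 2020)·Q(Q1 2020) = 3562×2 + 75×8 = 7124 + 600 = 7724
ΣP(Q1 2020)·Q(Q1 2020) = 3045×2 + 68×8 = 6090 + 544 = 6634
Index = 7724 / 6634 × 100 = 116.4305

116.43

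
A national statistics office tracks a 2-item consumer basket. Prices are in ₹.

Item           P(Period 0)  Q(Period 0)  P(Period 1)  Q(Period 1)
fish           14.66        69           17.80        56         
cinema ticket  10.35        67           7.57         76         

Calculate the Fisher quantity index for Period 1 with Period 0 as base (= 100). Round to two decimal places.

Laspeyres component (base-period weights):
ΣP(Period 0)Q(Period 1) = 14.66×56 + 10.35×76 = 820.96 + 786.6 = 1607.56
ΣP(Period 0)Q(Period 0) = 14.66×69 + 10.35×67 = 1011.54 + 693.45 = 1704.99
L = 1607.56 / 1704.99 × 100 = 94.2856
Paasche component (current-period weights):
ΣP(Period 1)Q(Period 1) = 17.80×56 + 7.57×76 = 996.8 + 575.32 = 1572.12
ΣP(Period 1)Q(Period 0) = 17.80×69 + 7.57×67 = 1228.2 + 507.19 = 1735.39
P = 1572.12 / 1735.39 × 100 = 90.5917
Fisher = √(L × P) = √(94.2856 × 90.5917) = 92.4202

92.42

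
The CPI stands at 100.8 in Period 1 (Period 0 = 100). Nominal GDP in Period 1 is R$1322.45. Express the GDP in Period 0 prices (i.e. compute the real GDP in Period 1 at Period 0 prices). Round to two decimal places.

1311.95

Real = Nominal ÷ (Index/100) = 1322.45 ÷ (100.8/100)
     = 1322.45 ÷ 1.008 = 1311.9544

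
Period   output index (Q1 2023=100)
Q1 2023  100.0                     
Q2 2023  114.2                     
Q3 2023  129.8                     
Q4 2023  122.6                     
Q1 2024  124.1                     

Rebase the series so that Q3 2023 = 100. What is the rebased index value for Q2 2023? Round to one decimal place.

Rebased(Q2 2023) = 114.2 / 129.8 × 100 = 87.9815

88.0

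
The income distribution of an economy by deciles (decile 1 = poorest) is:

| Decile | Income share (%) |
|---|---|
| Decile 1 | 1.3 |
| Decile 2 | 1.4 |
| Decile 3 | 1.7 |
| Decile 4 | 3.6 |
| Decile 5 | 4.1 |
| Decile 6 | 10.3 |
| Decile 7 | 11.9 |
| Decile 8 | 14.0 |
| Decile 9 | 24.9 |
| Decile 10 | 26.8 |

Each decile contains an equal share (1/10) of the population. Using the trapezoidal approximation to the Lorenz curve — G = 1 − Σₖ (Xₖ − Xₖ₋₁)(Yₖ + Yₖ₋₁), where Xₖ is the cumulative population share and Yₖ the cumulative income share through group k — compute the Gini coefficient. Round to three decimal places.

Cumulative income shares Yₖ: 0.0130, 0.0270, 0.0440, 0.0800, 0.1210, 0.2240, 0.3430, 0.4830, 0.7320, 1.0000
Σ (Xₖ−Xₖ₋₁)(Yₖ+Yₖ₋₁) = (1/10)(0.0130+0.0000) + (1/10)(0.0270+0.0130) + (1/10)(0.0440+0.0270) + (1/10)(0.0800+0.0440) + (1/10)(0.1210+0.0800) + (1/10)(0.2240+0.1210) + (1/10)(0.3430+0.2240) + (1/10)(0.4830+0.3430) + (1/10)(0.7320+0.4830) + (1/10)(1.0000+0.7320)
  = 0.0013 + 0.0040 + 0.0071 + 0.0124 + 0.0201 + 0.0345 + 0.0567 + 0.0826 + 0.1215 + 0.1732 = 0.5134
G = 1 − 0.5134 = 0.4866

0.487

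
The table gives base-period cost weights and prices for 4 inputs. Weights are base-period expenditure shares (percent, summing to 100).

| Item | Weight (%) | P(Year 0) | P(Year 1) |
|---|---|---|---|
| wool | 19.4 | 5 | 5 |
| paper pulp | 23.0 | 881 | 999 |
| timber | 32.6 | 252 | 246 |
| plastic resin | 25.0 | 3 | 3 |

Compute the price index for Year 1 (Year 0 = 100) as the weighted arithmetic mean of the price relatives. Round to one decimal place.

wool: 19.4 × (5/5) = 19.4 × 1.000000 = 19.4000
paper pulp: 23.0 × (999/881) = 23.0 × 1.133939 = 26.0806
timber: 32.6 × (246/252) = 32.6 × 0.976190 = 31.8238
plastic resin: 25.0 × (3/3) = 25.0 × 1.000000 = 25.0000
Index = Σ wᵢ·(p₁ᵢ/p₀ᵢ) = 19.4000 + 26.0806 + 31.8238 + 25.0000 = 102.3044

102.3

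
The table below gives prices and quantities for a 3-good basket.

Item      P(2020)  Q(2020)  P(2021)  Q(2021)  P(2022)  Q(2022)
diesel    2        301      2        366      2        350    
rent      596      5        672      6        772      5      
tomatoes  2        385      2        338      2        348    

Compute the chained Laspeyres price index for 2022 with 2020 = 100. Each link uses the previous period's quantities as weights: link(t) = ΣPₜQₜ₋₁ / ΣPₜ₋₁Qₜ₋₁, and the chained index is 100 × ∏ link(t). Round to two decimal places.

Link 2020→2021:
ΣP(2021)Q(2020) = 2×301 + 672×5 + 2×385 = 602 + 3360 + 770 = 4732
ΣP(2020)Q(2020) = 2×301 + 596×5 + 2×385 = 602 + 2980 + 770 = 4352
link = 4732/4352 = 1.087316
Link 2021→2022:
ΣP(2022)Q(2021) = 2×366 + 772×6 + 2×338 = 732 + 4632 + 676 = 6040
ΣP(2021)Q(2021) = 2×366 + 672×6 + 2×338 = 732 + 4032 + 676 = 5440
link = 6040/5440 = 1.110294
Chained index = 100 × 1.087316 × 1.110294 = 120.7241

120.72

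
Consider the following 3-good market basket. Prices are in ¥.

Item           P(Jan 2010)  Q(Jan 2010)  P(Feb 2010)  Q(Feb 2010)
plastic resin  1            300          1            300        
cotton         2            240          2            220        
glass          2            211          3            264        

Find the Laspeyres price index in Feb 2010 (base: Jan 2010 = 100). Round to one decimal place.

Laspeyres price index uses base-period quantities as weights.
ΣP(Feb 2010)·Q(Jan 2010) = 1×300 + 2×240 + 3×211 = 300 + 480 + 633 = 1413
ΣP(Jan 2010)·Q(Jan 2010) = 1×300 + 2×240 + 2×211 = 300 + 480 + 422 = 1202
Index = 1413 / 1202 × 100 = 117.5541

117.6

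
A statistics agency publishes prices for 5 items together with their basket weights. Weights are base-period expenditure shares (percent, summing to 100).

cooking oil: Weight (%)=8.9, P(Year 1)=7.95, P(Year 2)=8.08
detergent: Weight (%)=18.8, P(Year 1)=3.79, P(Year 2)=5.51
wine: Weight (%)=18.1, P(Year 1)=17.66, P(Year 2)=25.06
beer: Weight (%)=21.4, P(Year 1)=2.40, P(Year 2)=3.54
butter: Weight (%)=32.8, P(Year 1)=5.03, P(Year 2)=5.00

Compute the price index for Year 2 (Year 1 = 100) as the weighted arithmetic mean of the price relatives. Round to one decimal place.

cooking oil: 8.9 × (8.08/7.95) = 8.9 × 1.016352 = 9.0455
detergent: 18.8 × (5.51/3.79) = 18.8 × 1.453826 = 27.3319
wine: 18.1 × (25.06/17.66) = 18.1 × 1.419026 = 25.6844
beer: 21.4 × (3.54/2.40) = 21.4 × 1.475000 = 31.5650
butter: 32.8 × (5.00/5.03) = 32.8 × 0.994036 = 32.6044
Index = Σ wᵢ·(p₁ᵢ/p₀ᵢ) = 9.0455 + 27.3319 + 25.6844 + 31.5650 + 32.6044 = 126.2312

126.2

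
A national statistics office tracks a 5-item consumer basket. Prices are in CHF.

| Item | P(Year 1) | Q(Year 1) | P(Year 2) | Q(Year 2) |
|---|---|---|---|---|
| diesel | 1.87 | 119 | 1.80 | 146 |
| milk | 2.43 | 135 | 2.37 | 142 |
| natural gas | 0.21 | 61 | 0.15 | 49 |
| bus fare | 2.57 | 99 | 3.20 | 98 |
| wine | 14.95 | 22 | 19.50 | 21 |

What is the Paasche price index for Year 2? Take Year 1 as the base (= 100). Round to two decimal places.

111.36

Paasche price index uses current-period quantities as weights.
ΣP(Year 2)·Q(Year 2) = 1.80×146 + 2.37×142 + 0.15×49 + 3.20×98 + 19.50×21 = 262.8 + 336.54 + 7.35 + 313.6 + 409.5 = 1329.79
ΣP(Year 1)·Q(Year 2) = 1.87×146 + 2.43×142 + 0.21×49 + 2.57×98 + 14.95×21 = 273.02 + 345.06 + 10.29 + 251.86 + 313.95 = 1194.18
Index = 1329.79 / 1194.18 × 100 = 111.3559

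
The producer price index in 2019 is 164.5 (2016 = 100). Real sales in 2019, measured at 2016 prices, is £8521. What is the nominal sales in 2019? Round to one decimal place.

Nominal = Real × (Index/100) = 8521 × (164.5/100)
        = 8521 × 1.645 = 14017.0450

14017.0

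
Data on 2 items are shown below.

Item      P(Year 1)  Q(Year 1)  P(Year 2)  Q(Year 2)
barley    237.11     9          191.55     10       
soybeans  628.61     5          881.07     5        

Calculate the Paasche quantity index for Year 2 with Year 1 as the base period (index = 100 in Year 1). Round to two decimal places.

103.13

Paasche quantity index uses current-period prices as weights.
ΣP(Year 2)·Q(Year 2) = 191.55×10 + 881.07×5 = 1915.5 + 4405.35 = 6320.85
ΣP(Year 2)·Q(Year 1) = 191.55×9 + 881.07×5 = 1723.95 + 4405.35 = 6129.3
Index = 6320.85 / 6129.3 × 100 = 103.1252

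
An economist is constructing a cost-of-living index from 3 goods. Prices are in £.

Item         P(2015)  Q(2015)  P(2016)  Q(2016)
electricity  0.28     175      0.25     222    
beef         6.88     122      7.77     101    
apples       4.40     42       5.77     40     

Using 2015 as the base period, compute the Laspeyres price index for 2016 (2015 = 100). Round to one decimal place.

115.0

Laspeyres price index uses base-period quantities as weights.
ΣP(2016)·Q(2015) = 0.25×175 + 7.77×122 + 5.77×42 = 43.75 + 947.94 + 242.34 = 1234.03
ΣP(2015)·Q(2015) = 0.28×175 + 6.88×122 + 4.40×42 = 49 + 839.36 + 184.8 = 1073.16
Index = 1234.03 / 1073.16 × 100 = 114.9903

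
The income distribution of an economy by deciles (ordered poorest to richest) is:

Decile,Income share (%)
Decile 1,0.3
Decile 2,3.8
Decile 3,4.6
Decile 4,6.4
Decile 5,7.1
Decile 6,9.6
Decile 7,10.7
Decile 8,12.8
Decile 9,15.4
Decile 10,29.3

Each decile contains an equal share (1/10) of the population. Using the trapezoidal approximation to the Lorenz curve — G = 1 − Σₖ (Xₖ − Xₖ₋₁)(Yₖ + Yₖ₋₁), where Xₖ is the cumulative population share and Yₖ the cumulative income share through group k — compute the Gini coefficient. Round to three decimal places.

Cumulative income shares Yₖ: 0.0030, 0.0410, 0.0870, 0.1510, 0.2220, 0.3180, 0.4250, 0.5530, 0.7070, 1.0000
Σ (Xₖ−Xₖ₋₁)(Yₖ+Yₖ₋₁) = (1/10)(0.0030+0.0000) + (1/10)(0.0410+0.0030) + (1/10)(0.0870+0.0410) + (1/10)(0.1510+0.0870) + (1/10)(0.2220+0.1510) + (1/10)(0.3180+0.2220) + (1/10)(0.4250+0.3180) + (1/10)(0.5530+0.4250) + (1/10)(0.7070+0.5530) + (1/10)(1.0000+0.7070)
  = 0.0003 + 0.0044 + 0.0128 + 0.0238 + 0.0373 + 0.0540 + 0.0743 + 0.0978 + 0.1260 + 0.1707 = 0.6014
G = 1 − 0.6014 = 0.3986

0.399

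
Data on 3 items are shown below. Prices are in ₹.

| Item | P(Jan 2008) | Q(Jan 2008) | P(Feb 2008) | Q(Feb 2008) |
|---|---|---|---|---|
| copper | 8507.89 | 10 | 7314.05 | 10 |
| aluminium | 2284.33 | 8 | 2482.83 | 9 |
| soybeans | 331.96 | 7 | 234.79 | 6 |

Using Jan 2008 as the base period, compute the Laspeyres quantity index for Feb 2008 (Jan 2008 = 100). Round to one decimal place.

101.8

Laspeyres quantity index uses base-period prices as weights.
ΣP(Jan 2008)·Q(Feb 2008) = 8507.89×10 + 2284.33×9 + 331.96×6 = 85078.9 + 20558.97 + 1991.76 = 107629.63
ΣP(Jan 2008)·Q(Jan 2008) = 8507.89×10 + 2284.33×8 + 331.96×7 = 85078.9 + 18274.64 + 2323.72 = 105677.26
Index = 107629.63 / 105677.26 × 100 = 101.8475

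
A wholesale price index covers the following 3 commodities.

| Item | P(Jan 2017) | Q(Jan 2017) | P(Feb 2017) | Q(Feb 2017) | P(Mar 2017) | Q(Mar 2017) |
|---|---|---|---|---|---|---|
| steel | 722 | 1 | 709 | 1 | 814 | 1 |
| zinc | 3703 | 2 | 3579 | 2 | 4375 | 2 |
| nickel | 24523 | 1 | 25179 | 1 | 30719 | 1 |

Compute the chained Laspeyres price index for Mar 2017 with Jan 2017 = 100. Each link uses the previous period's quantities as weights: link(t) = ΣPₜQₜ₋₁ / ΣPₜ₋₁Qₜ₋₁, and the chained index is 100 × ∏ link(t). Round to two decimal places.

123.37

Link Jan 2017→Feb 2017:
ΣP(Feb 2017)Q(Jan 2017) = 709×1 + 3579×2 + 25179×1 = 709 + 7158 + 25179 = 33046
ΣP(Jan 2017)Q(Jan 2017) = 722×1 + 3703×2 + 24523×1 = 722 + 7406 + 24523 = 32651
link = 33046/32651 = 1.012098
Link Feb 2017→Mar 2017:
ΣP(Mar 2017)Q(Feb 2017) = 814×1 + 4375×2 + 30719×1 = 814 + 8750 + 30719 = 40283
ΣP(Feb 2017)Q(Feb 2017) = 709×1 + 3579×2 + 25179×1 = 709 + 7158 + 25179 = 33046
link = 40283/33046 = 1.218998
Chained index = 100 × 1.012098 × 1.218998 = 123.3745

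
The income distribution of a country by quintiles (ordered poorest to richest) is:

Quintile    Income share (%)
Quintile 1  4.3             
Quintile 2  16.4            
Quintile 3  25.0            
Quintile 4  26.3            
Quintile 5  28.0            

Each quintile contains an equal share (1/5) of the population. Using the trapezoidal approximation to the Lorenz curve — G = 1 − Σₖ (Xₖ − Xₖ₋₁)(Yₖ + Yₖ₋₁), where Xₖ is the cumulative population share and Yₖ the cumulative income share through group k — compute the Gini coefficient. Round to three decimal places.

Cumulative income shares Yₖ: 0.0430, 0.2070, 0.4570, 0.7200, 1.0000
Σ (Xₖ−Xₖ₋₁)(Yₖ+Yₖ₋₁) = (1/5)(0.0430+0.0000) + (1/5)(0.2070+0.0430) + (1/5)(0.4570+0.2070) + (1/5)(0.7200+0.4570) + (1/5)(1.0000+0.7200)
  = 0.0086 + 0.0500 + 0.1328 + 0.2354 + 0.3440 = 0.7708
G = 1 − 0.7708 = 0.2292

0.229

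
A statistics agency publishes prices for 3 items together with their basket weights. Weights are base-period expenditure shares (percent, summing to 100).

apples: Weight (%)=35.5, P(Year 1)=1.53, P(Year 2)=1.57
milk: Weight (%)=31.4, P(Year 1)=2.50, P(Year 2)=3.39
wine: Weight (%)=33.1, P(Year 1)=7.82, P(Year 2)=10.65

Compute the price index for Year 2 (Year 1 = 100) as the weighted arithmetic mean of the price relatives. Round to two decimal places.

124.09

apples: 35.5 × (1.57/1.53) = 35.5 × 1.026144 = 36.4281
milk: 31.4 × (3.39/2.50) = 31.4 × 1.356000 = 42.5784
wine: 33.1 × (10.65/7.82) = 33.1 × 1.361893 = 45.0786
Index = Σ wᵢ·(p₁ᵢ/p₀ᵢ) = 36.4281 + 42.5784 + 45.0786 = 124.0851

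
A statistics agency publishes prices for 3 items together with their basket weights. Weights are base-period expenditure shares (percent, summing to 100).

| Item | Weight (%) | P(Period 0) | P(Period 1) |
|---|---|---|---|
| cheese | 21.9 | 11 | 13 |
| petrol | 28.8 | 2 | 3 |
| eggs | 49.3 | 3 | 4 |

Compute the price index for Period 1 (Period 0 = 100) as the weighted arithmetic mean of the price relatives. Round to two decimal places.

cheese: 21.9 × (13/11) = 21.9 × 1.181818 = 25.8818
petrol: 28.8 × (3/2) = 28.8 × 1.500000 = 43.2000
eggs: 49.3 × (4/3) = 49.3 × 1.333333 = 65.7333
Index = Σ wᵢ·(p₁ᵢ/p₀ᵢ) = 25.8818 + 43.2000 + 65.7333 = 134.8152

134.82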